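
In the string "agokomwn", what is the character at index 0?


Input string: 'agokomwn'
Operation: get character at index 0
Index mapping: s[0]='a'
Result: 'a'


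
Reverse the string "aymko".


Input string: 'aymko'
Operation: reverse character order
Original order: 'a' -> 'y' -> 'm' -> 'k' -> 'o'
Reversed order: 'o' -> 'k' -> 'm' -> 'y' -> 'a'
Result: okmya


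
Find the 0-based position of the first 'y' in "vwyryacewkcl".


Input string: 'vwyryacewkcl'
Target: 'y'
Scanning left to right: s[0]='v', s[1]='w', s[2]='y'
First match at index: 2


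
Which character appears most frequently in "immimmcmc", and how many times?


Input: 'immimmcmc'
Operation: tally each character
Counts: 'c':2, 'i':2, 'm':5
Maximum: 'm' appears 5 times


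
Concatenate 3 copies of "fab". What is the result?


Input string: 'fab'
Operation: repeat 3 times
Concatenation: 'fab' + 'fab' + 'fab'
Result: fabfabfab


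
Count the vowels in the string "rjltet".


Input string: 'rjltet'
Operation: count vowels (a, e, i, o, u)
Scan: s[0]='r', s[1]='j', s[2]='l', s[3]='t', s[4]='e' (vowel), s[5]='t'
Vowels found: 1
Result: 1


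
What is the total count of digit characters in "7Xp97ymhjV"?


Input string: '7Xp97ymhjV'
Operation: count digit characters (0-9)
Scan: '7'(digit), 'X', 'p', '9'(digit), '7'(digit), 'y', 'm', 'h', 'j', 'V'
Digits found: 3
Result: 3


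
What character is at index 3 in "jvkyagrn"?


Input string: 'jvkyagrn'
Operation: get character at index 3
Index mapping: s[0]='j', s[1]='v', s[2]='k', s[3]='y'
Result: 'y'


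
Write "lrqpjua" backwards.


Input string: 'lrqpjua'
Operation: reverse character order
Original order: 'l' -> 'r' -> 'q' -> 'p' -> 'j' -> 'u' -> 'a'
Reversed order: 'a' -> 'u' -> 'j' -> 'p' -> 'q' -> 'r' -> 'l'
Result: aujpqrl


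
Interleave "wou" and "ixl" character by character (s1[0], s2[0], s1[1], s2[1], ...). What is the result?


String 1: 'wou'
String 2: 'ixl'
Operation: alternate characters
Pairs: 'w'+'i', 'o'+'x', 'u'+'l'
Result: wioxul


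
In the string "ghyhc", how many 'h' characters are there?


Input string: 'ghyhc'
Target character: 'h'
Scan each position: s[1]='h', s[3]='h'
Matches found at indices: 1, 3
Total: 2


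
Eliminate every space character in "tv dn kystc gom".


Input string: 'tv dn kystc gom'
Operation: remove all spaces
Words: 'tv', 'dn', 'kystc', 'gom'
Join without spaces: tvdnkystcgom


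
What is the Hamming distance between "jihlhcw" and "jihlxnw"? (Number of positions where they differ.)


String 1: 'jihlhcw'
String 2: 'jihlxnw'
Compare each position: pos 0: 'j'=='j', pos 1: 'i'=='i', pos 2: 'h'=='h', pos 3: 'l'=='l', pos 4: 'h'!='x', pos 5: 'c'!='n', pos 6: 'w'=='w'
Differing positions: 2
Hamming distance: 2


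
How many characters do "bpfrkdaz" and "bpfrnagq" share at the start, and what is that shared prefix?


String 1: 'bpfrkdaz'
String 2: 'bpfrnagq'
Compare position by position:
pos 0: 'b' vs 'b' match
pos 1: 'p' vs 'p' match
pos 2: 'f' vs 'f' match
pos 3: 'r' vs 'r' match
pos 4: 'k' vs 'n' differ -> stop
Longest common prefix: "bpfr" (length 4)


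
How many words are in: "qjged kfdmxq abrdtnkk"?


Input string: 'qjged kfdmxq abrdtnkk'
Operation: split by spaces
Words found: 'qjged', 'kfdmxq', 'abrdtnkk'
Word count: 3


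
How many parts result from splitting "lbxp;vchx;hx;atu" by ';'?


Input string: 'lbxp;vchx;hx;atu'
Delimiter: ';'
Split result: 'lbxp', 'vchx', 'hx', 'atu'
Number of parts: 4


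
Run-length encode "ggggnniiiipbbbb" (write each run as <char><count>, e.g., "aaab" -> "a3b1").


Input: 'ggggnniiiipbbbb'
Operation: identify consecutive runs
Runs: 'gggg' -> g4, 'nn' -> n2, 'iiii' -> i4, 'p' -> p1, 'bbbb' -> b4
Encoded: g4n2i4p1b4


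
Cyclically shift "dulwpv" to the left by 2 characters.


Input: 'dulwpv', shift = 2
Operation: split at index 2 and swap parts
Front part s[0:2] = 'du'
Back part s[2:] = 'lwpv'
Rotated = back + front = 'lwpv' + 'du'
Result: lwpvdu


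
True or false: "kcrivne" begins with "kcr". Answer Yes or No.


Input string: 'kcrivne'
Prefix to check: 'kcr'
First 3 characters of input: 'kcr'
Match: True
Result: Yes


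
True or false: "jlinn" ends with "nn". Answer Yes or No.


Input string: 'jlinn'
Suffix to check: 'nn'
Last 2 characters of input: 'nn'
Match: True
Result: Yes


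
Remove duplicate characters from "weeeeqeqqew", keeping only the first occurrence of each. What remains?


Input: 'weeeeqeqqew'
Operation: keep first occurrence of each character
Scan: s[0]='w' new -> keep; s[1]='e' new -> keep; s[2]='e' seen -> skip; s[3]='e' seen -> skip; s[4]='e' seen -> skip; s[5]='q' new -> keep; s[6]='e' seen -> skip; s[7]='q' seen -> skip; s[8]='q' seen -> skip; s[9]='e' seen -> skip; s[10]='w' seen -> skip
Result: weq


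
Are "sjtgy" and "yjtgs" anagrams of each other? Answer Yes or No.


String 1: 'sjtgy' -> sorted: 'gjsty'
String 2: 'yjtgs' -> sorted: 'gjsty'
Compare sorted forms: 'gjsty' == 'gjsty'
Anagram: Yes


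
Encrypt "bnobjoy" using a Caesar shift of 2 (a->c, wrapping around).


Input: 'bnobjoy', shift = 2
Operation: for each letter, (position + 2) mod 26
Mapping: 'b'(1+2=3)->'d', 'n'(13+2=15)->'p', 'o'(14+2=16)->'q', 'b'(1+2=3)->'d', 'j'(9+2=11)->'l', 'o'(14+2=16)->'q', 'y'(24+2=26, 26 mod 26=0)->'a'
Result: dpqdlqa


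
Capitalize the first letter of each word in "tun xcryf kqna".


Input string: 'tun xcryf kqna'
Operation: capitalize first letter of each word
Word transformations: 'tun'->'Tun', 'xcryf'->'Xcryf', 'kqna'->'Kqna'
Result: Tun Xcryf Kqna


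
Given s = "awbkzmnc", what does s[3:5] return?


Input string: 'awbkzmnc'
Operation: slice [3:5]
Extract characters: s[3]='k', s[4]='z'
Result: kz


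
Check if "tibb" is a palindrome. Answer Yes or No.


Input string: 'tibb'
Reversed: 'bbit'
Compare pairs: s[0]='t' vs s[3]='b' (mismatch), s[1]='i' vs s[2]='b' (mismatch)
Palindrome: No


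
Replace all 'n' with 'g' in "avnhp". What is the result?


Input string: 'avnhp'
Operation: replace 'n' with 'g'
Positions of 'n': 2
After replacement: avghp


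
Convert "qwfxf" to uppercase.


Input string: 'qwfxf'
Operation: convert each letter to uppercase
Mapping: 'q'->'Q', 'w'->'W', 'f'->'F', 'x'->'X', 'f'->'F'
Result: QWFXF


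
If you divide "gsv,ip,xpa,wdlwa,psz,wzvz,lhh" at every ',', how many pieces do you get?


Input string: 'gsv,ip,xpa,wdlwa,psz,wzvz,lhh'
Delimiter: ','
Split result: 'gsv', 'ip', 'xpa', 'wdlwa', 'psz', 'wzvz', 'lhh'
Number of parts: 7


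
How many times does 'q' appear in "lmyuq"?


Input string: 'lmyuq'
Target character: 'q'
Scan each position: s[4]='q'
Matches found at indices: 4
Total: 1


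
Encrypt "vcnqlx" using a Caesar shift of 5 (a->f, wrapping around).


Input: 'vcnqlx', shift = 5
Operation: for each letter, (position + 5) mod 26
Mapping: 'v'(21+5=26, 26 mod 26=0)->'a', 'c'(2+5=7)->'h', 'n'(13+5=18)->'s', 'q'(16+5=21)->'v', 'l'(11+5=16)->'q', 'x'(23+5=28, 28 mod 26=2)->'c'
Result: ahsvqc


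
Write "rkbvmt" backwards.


Input string: 'rkbvmt'
Operation: reverse character order
Original order: 'r' -> 'k' -> 'b' -> 'v' -> 'm' -> 't'
Reversed order: 't' -> 'm' -> 'v' -> 'b' -> 'k' -> 'r'
Result: tmvbkr


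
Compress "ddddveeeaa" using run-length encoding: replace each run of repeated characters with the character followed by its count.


Input: 'ddddveeeaa'
Operation: identify consecutive runs
Runs: 'dddd' -> d4, 'v' -> v1, 'eee' -> e3, 'aa' -> a2
Encoded: d4v1e3a2


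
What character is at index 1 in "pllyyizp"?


Input string: 'pllyyizp'
Operation: get character at index 1
Index mapping: s[0]='p', s[1]='l'
Result: 'l'


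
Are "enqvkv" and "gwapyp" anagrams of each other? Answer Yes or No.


String 1: 'enqvkv' -> sorted: 'eknqvv'
String 2: 'gwapyp' -> sorted: 'agppwy'
Compare sorted forms: 'eknqvv' != 'agppwy'
Anagram: No


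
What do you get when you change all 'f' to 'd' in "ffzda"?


Input string: 'ffzda'
Operation: replace 'f' with 'd'
Positions of 'f': 0, 1
After replacement: ddzda


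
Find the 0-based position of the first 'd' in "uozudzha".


Input string: 'uozudzha'
Target: 'd'
Scanning left to right: s[0]='u', s[1]='o', s[2]='z', s[3]='u', s[4]='d'
First match at index: 4


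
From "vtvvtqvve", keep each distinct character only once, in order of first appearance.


Input: 'vtvvtqvve'
Operation: keep first occurrence of each character
Scan: s[0]='v' new -> keep; s[1]='t' new -> keep; s[2]='v' seen -> skip; s[3]='v' seen -> skip; s[4]='t' seen -> skip; s[5]='q' new -> keep; s[6]='v' seen -> skip; s[7]='v' seen -> skip; s[8]='e' new -> keep
Result: vtqe


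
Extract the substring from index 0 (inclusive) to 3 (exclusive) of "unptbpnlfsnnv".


Input string: 'unptbpnlfsnnv'
Operation: slice [0:3]
Extract characters: s[0]='u', s[1]='n', s[2]='p'
Result: unp


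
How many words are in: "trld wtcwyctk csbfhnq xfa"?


Input string: 'trld wtcwyctk csbfhnq xfa'
Operation: split by spaces
Words found: 'trld', 'wtcwyctk', 'csbfhnq', 'xfa'
Word count: 4


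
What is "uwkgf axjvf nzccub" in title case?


Input string: 'uwkgf axjvf nzccub'
Operation: capitalize first letter of each word
Word transformations: 'uwkgf'->'Uwkgf', 'axjvf'->'Axjvf', 'nzccub'->'Nzccub'
Result: Uwkgf Axjvf Nzccub


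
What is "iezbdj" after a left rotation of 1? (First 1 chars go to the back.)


Input: 'iezbdj', shift = 1
Operation: split at index 1 and swap parts
Front part s[0:1] = 'i'
Back part s[1:] = 'ezbdj'
Rotated = back + front = 'ezbdj' + 'i'
Result: ezbdji


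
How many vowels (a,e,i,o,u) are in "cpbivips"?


Input string: 'cpbivips'
Operation: count vowels (a, e, i, o, u)
Scan: s[0]='c', s[1]='p', s[2]='b', s[3]='i' (vowel), s[4]='v', s[5]='i' (vowel), s[6]='p', s[7]='s'
Vowels found: 2
Result: 2


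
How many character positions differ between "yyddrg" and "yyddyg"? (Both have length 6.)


String 1: 'yyddrg'
String 2: 'yyddyg'
Compare each position: pos 0: 'y'=='y', pos 1: 'y'=='y', pos 2: 'd'=='d', pos 3: 'd'=='d', pos 4: 'r'!='y', pos 5: 'g'=='g'
Differing positions: 1
Hamming distance: 1


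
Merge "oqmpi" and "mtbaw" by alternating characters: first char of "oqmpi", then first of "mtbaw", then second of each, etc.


String 1: 'oqmpi'
String 2: 'mtbaw'
Operation: alternate characters
Pairs: 'o'+'m', 'q'+'t', 'm'+'b', 'p'+'a', 'i'+'w'
Result: omqtmbpaiw


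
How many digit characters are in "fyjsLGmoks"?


Input string: 'fyjsLGmoks'
Operation: count digit characters (0-9)
Scan: 'f', 'y', 'j', 's', 'L', 'G', 'm', 'o', 'k', 's'
Digits found: 0
Result: 0


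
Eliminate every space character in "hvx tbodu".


Input string: 'hvx tbodu'
Operation: remove all spaces
Words: 'hvx', 'tbodu'
Join without spaces: hvxtbodu


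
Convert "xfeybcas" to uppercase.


Input string: 'xfeybcas'
Operation: convert each letter to uppercase
Mapping: 'x'->'X', 'f'->'F', 'e'->'E', 'y'->'Y', 'b'->'B', 'c'->'C', 'a'->'A', 's'->'S'
Result: XFEYBCAS


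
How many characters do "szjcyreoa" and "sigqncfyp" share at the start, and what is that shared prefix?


String 1: 'szjcyreoa'
String 2: 'sigqncfyp'
Compare position by position:
pos 0: 's' vs 's' match
pos 1: 'z' vs 'i' differ -> stop
Longest common prefix: "s" (length 1)


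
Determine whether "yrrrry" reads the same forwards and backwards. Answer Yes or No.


Input string: 'yrrrry'
Reversed: 'yrrrry'
Compare pairs: s[0]='y' vs s[5]='y' (match), s[1]='r' vs s[4]='r' (match), s[2]='r' vs s[3]='r' (match)
Palindrome: Yes


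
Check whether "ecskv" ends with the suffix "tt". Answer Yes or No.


Input string: 'ecskv'
Suffix to check: 'tt'
Last 2 characters of input: 'kv'
Match: False
Result: No


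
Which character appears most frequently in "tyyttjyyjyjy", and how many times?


Input: 'tyyttjyyjyjy'
Operation: tally each character
Counts: 'j':3, 't':3, 'y':6
Maximum: 'y' appears 6 times


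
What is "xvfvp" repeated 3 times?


Input string: 'xvfvp'
Operation: repeat 3 times
Concatenation: 'xvfvp' + 'xvfvp' + 'xvfvp'
Result: xvfvpxvfvpxvfvp


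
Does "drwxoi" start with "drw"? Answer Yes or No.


Input string: 'drwxoi'
Prefix to check: 'drw'
First 3 characters of input: 'drw'
Match: True
Result: Yes


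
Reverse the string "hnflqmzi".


Input string: 'hnflqmzi'
Operation: reverse character order
Original order: 'h' -> 'n' -> 'f' -> 'l' -> 'q' -> 'm' -> 'z' -> 'i'
Reversed order: 'i' -> 'z' -> 'm' -> 'q' -> 'l' -> 'f' -> 'n' -> 'h'
Result: izmqlfnh


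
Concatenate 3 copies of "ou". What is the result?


Input string: 'ou'
Operation: repeat 3 times
Concatenation: 'ou' + 'ou' + 'ou'
Result: ououou


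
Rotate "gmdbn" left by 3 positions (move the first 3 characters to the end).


Input: 'gmdbn', shift = 3
Operation: split at index 3 and swap parts
Front part s[0:3] = 'gmd'
Back part s[3:] = 'bn'
Rotated = back + front = 'bn' + 'gmd'
Result: bngmd


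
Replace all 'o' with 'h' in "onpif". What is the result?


Input string: 'onpif'
Operation: replace 'o' with 'h'
Positions of 'o': 0
After replacement: hnpif


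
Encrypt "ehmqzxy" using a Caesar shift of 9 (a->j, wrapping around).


Input: 'ehmqzxy', shift = 9
Operation: for each letter, (position + 9) mod 26
Mapping: 'e'(4+9=13)->'n', 'h'(7+9=16)->'q', 'm'(12+9=21)->'v', 'q'(16+9=25)->'z', 'z'(25+9=34, 34 mod 26=8)->'i', 'x'(23+9=32, 32 mod 26=6)->'g', 'y'(24+9=33, 33 mod 26=7)->'h'
Result: nqvzigh


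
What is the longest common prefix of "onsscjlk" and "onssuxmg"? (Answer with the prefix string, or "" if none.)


String 1: 'onsscjlk'
String 2: 'onssuxmg'
Compare position by position:
pos 0: 'o' vs 'o' match
pos 1: 'n' vs 'n' match
pos 2: 's' vs 's' match
pos 3: 's' vs 's' match
pos 4: 'c' vs 'u' differ -> stop
Longest common prefix: "onss" (length 4)


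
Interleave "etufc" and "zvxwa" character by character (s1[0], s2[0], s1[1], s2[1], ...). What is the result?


String 1: 'etufc'
String 2: 'zvxwa'
Operation: alternate characters
Pairs: 'e'+'z', 't'+'v', 'u'+'x', 'f'+'w', 'c'+'a'
Result: eztvuxfwca


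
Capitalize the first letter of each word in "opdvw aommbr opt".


Input string: 'opdvw aommbr opt'
Operation: capitalize first letter of each word
Word transformations: 'opdvw'->'Opdvw', 'aommbr'->'Aommbr', 'opt'->'Opt'
Result: Opdvw Aommbr Opt


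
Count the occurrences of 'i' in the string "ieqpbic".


Input string: 'ieqpbic'
Target character: 'i'
Scan each position: s[0]='i', s[5]='i'
Matches found at indices: 0, 5
Total: 2


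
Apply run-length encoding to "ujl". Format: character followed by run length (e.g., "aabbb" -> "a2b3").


Input: 'ujl'
Operation: identify consecutive runs
Runs: 'u' -> u1, 'j' -> j1, 'l' -> l1
Encoded: u1j1l1


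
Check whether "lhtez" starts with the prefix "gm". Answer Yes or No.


Input string: 'lhtez'
Prefix to check: 'gm'
First 2 characters of input: 'lh'
Match: False
Result: No


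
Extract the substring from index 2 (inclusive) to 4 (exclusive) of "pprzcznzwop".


Input string: 'pprzcznzwop'
Operation: slice [2:4]
Extract characters: s[2]='r', s[3]='z'
Result: rz


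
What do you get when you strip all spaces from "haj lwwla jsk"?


Input string: 'haj lwwla jsk'
Operation: remove all spaces
Words: 'haj', 'lwwla', 'jsk'
Join without spaces: hajlwwlajsk


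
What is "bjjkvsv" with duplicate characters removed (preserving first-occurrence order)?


Input: 'bjjkvsv'
Operation: keep first occurrence of each character
Scan: s[0]='b' new -> keep; s[1]='j' new -> keep; s[2]='j' seen -> skip; s[3]='k' new -> keep; s[4]='v' new -> keep; s[5]='s' new -> keep; s[6]='v' seen -> skip
Result: bjkvs


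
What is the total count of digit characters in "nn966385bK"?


Input string: 'nn966385bK'
Operation: count digit characters (0-9)
Scan: 'n', 'n', '9'(digit), '6'(digit), '6'(digit), '3'(digit), '8'(digit), '5'(digit), 'b', 'K'
Digits found: 6
Result: 6


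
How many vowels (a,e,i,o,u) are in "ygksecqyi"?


Input string: 'ygksecqyi'
Operation: count vowels (a, e, i, o, u)
Scan: s[0]='y', s[1]='g', s[2]='k', s[3]='s', s[4]='e' (vowel), s[5]='c', s[6]='q', s[7]='y', s[8]='i' (vowel)
Vowels found: 2
Result: 2


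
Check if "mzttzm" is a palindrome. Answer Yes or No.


Input string: 'mzttzm'
Reversed: 'mzttzm'
Compare pairs: s[0]='m' vs s[5]='m' (match), s[1]='z' vs s[4]='z' (match), s[2]='t' vs s[3]='t' (match)
Palindrome: Yes


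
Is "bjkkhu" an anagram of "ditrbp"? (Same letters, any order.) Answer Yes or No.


String 1: 'ditrbp' -> sorted: 'bdiprt'
String 2: 'bjkkhu' -> sorted: 'bhjkku'
Compare sorted forms: 'bdiprt' != 'bhjkku'
Anagram: No


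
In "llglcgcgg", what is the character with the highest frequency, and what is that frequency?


Input: 'llglcgcgg'
Operation: tally each character
Counts: 'c':2, 'g':4, 'l':3
Maximum: 'g' appears 4 times


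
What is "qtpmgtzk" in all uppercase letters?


Input string: 'qtpmgtzk'
Operation: convert each letter to uppercase
Mapping: 'q'->'Q', 't'->'T', 'p'->'P', 'm'->'M', 'g'->'G', 't'->'T', 'z'->'Z', 'k'->'K'
Result: QTPMGTZK


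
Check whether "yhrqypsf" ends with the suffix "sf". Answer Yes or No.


Input string: 'yhrqypsf'
Suffix to check: 'sf'
Last 2 characters of input: 'sf'
Match: True
Result: Yes


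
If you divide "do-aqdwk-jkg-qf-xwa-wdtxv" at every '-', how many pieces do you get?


Input string: 'do-aqdwk-jkg-qf-xwa-wdtxv'
Delimiter: '-'
Split result: 'do', 'aqdwk', 'jkg', 'qf', 'xwa', 'wdtxv'
Number of parts: 6


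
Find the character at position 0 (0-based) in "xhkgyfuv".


Input string: 'xhkgyfuv'
Operation: get character at index 0
Index mapping: s[0]='x'
Result: 'x'


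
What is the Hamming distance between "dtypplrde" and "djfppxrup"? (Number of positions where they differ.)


String 1: 'dtypplrde'
String 2: 'djfppxrup'
Compare each position: pos 0: 'd'=='d', pos 1: 't'!='j', pos 2: 'y'!='f', pos 3: 'p'=='p', pos 4: 'p'=='p', pos 5: 'l'!='x', pos 6: 'r'=='r', pos 7: 'd'!='u', pos 8: 'e'!='p'
Differing positions: 5
Hamming distance: 5


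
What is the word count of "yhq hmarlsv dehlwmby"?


Input string: 'yhq hmarlsv dehlwmby'
Operation: split by spaces
Words found: 'yhq', 'hmarlsv', 'dehlwmby'
Word count: 3


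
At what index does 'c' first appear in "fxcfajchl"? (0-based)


Input string: 'fxcfajchl'
Target: 'c'
Scanning left to right: s[0]='f', s[1]='x', s[2]='c'
First match at index: 2


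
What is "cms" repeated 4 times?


Input string: 'cms'
Operation: repeat 4 times
Concatenation: 'cms' + 'cms' + 'cms' + 'cms'
Result: cmscmscmscms


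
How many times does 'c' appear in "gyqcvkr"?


Input string: 'gyqcvkr'
Target character: 'c'
Scan each position: s[3]='c'
Matches found at indices: 3
Total: 1


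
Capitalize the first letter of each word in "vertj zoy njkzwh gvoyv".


Input string: 'vertj zoy njkzwh gvoyv'
Operation: capitalize first letter of each word
Word transformations: 'vertj'->'Vertj', 'zoy'->'Zoy', 'njkzwh'->'Njkzwh', 'gvoyv'->'Gvoyv'
Result: Vertj Zoy Njkzwh Gvoyv


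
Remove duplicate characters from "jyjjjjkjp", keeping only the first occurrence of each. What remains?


Input: 'jyjjjjkjp'
Operation: keep first occurrence of each character
Scan: s[0]='j' new -> keep; s[1]='y' new -> keep; s[2]='j' seen -> skip; s[3]='j' seen -> skip; s[4]='j' seen -> skip; s[5]='j' seen -> skip; s[6]='k' new -> keep; s[7]='j' seen -> skip; s[8]='p' new -> keep
Result: jykp


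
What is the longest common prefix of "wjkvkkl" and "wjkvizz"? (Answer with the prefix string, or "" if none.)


String 1: 'wjkvkkl'
String 2: 'wjkvizz'
Compare position by position:
pos 0: 'w' vs 'w' match
pos 1: 'j' vs 'j' match
pos 2: 'k' vs 'k' match
pos 3: 'v' vs 'v' match
pos 4: 'k' vs 'i' differ -> stop
Longest common prefix: "wjkv" (length 4)


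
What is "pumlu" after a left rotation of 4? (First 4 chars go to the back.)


Input: 'pumlu', shift = 4
Operation: split at index 4 and swap parts
Front part s[0:4] = 'puml'
Back part s[4:] = 'u'
Rotated = back + front = 'u' + 'puml'
Result: upuml


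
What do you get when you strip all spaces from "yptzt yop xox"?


Input string: 'yptzt yop xox'
Operation: remove all spaces
Words: 'yptzt', 'yop', 'xox'
Join without spaces: yptztyopxox


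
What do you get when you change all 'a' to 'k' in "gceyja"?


Input string: 'gceyja'
Operation: replace 'a' with 'k'
Positions of 'a': 5
After replacement: gceyjk


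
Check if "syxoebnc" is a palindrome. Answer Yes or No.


Input string: 'syxoebnc'
Reversed: 'cnbeoxys'
Compare pairs: s[0]='s' vs s[7]='c' (mismatch), s[1]='y' vs s[6]='n' (mismatch), s[2]='x' vs s[5]='b' (mismatch), s[3]='o' vs s[4]='e' (mismatch)
Palindrome: No


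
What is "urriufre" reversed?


Input string: 'urriufre'
Operation: reverse character order
Original order: 'u' -> 'r' -> 'r' -> 'i' -> 'u' -> 'f' -> 'r' -> 'e'
Reversed order: 'e' -> 'r' -> 'f' -> 'u' -> 'i' -> 'r' -> 'r' -> 'u'
Result: erfuirru


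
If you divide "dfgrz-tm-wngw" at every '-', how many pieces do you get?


Input string: 'dfgrz-tm-wngw'
Delimiter: '-'
Split result: 'dfgrz', 'tm', 'wngw'
Number of parts: 3


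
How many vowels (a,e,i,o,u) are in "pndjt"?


Input string: 'pndjt'
Operation: count vowels (a, e, i, o, u)
Scan: s[0]='p', s[1]='n', s[2]='d', s[3]='j', s[4]='t'
Vowels found: 0
Result: 0


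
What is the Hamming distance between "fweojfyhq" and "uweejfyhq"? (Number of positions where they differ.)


String 1: 'fweojfyhq'
String 2: 'uweejfyhq'
Compare each position: pos 0: 'f'!='u', pos 1: 'w'=='w', pos 2: 'e'=='e', pos 3: 'o'!='e', pos 4: 'j'=='j', pos 5: 'f'=='f', pos 6: 'y'=='y', pos 7: 'h'=='h', pos 8: 'q'=='q'
Differing positions: 2
Hamming distance: 2


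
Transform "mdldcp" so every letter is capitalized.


Input string: 'mdldcp'
Operation: convert each letter to uppercase
Mapping: 'm'->'M', 'd'->'D', 'l'->'L', 'd'->'D', 'c'->'C', 'p'->'P'
Result: MDLDCP


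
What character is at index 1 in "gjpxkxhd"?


Input string: 'gjpxkxhd'
Operation: get character at index 1
Index mapping: s[0]='g', s[1]='j'
Result: 'j'


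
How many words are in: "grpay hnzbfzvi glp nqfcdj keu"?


Input string: 'grpay hnzbfzvi glp nqfcdj keu'
Operation: split by spaces
Words found: 'grpay', 'hnzbfzvi', 'glp', 'nqfcdj', 'keu'
Word count: 5


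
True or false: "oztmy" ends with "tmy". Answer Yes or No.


Input string: 'oztmy'
Suffix to check: 'tmy'
Last 3 characters of input: 'tmy'
Match: True
Result: Yes


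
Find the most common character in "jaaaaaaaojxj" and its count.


Input: 'jaaaaaaaojxj'
Operation: tally each character
Counts: 'a':7, 'j':3, 'o':1, 'x':1
Maximum: 'a' appears 7 times


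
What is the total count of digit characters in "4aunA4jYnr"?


Input string: '4aunA4jYnr'
Operation: count digit characters (0-9)
Scan: '4'(digit), 'a', 'u', 'n', 'A', '4'(digit), 'j', 'Y', 'n', 'r'
Digits found: 2
Result: 2


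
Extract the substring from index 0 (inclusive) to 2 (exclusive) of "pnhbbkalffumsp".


Input string: 'pnhbbkalffumsp'
Operation: slice [0:2]
Extract characters: s[0]='p', s[1]='n'
Result: pn


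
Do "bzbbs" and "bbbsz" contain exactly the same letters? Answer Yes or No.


String 1: 'bzbbs' -> sorted: 'bbbsz'
String 2: 'bbbsz' -> sorted: 'bbbsz'
Compare sorted forms: 'bbbsz' == 'bbbsz'
Anagram: Yes


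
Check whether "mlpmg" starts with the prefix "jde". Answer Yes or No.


Input string: 'mlpmg'
Prefix to check: 'jde'
First 3 characters of input: 'mlp'
Match: False
Result: No


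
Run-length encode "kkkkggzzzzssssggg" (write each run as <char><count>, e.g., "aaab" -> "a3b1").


Input: 'kkkkggzzzzssssggg'
Operation: identify consecutive runs
Runs: 'kkkk' -> k4, 'gg' -> g2, 'zzzz' -> z4, 'ssss' -> s4, 'ggg' -> g3
Encoded: k4g2z4s4g3


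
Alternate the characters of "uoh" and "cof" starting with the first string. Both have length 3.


String 1: 'uoh'
String 2: 'cof'
Operation: alternate characters
Pairs: 'u'+'c', 'o'+'o', 'h'+'f'
Result: ucoohf


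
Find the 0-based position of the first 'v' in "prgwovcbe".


Input string: 'prgwovcbe'
Target: 'v'
Scanning left to right: s[0]='p', s[1]='r', s[2]='g', s[3]='w', s[4]='o', s[5]='v'
First match at index: 5


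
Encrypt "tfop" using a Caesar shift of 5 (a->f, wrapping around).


Input: 'tfop', shift = 5
Operation: for each letter, (position + 5) mod 26
Mapping: 't'(19+5=24)->'y', 'f'(5+5=10)->'k', 'o'(14+5=19)->'t', 'p'(15+5=20)->'u'
Result: yktu


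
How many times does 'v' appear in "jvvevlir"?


Input string: 'jvvevlir'
Target character: 'v'
Scan each position: s[1]='v', s[2]='v', s[4]='v'
Matches found at indices: 1, 2, 4
Total: 3


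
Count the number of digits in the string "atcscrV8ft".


Input string: 'atcscrV8ft'
Operation: count digit characters (0-9)
Scan: 'a', 't', 'c', 's', 'c', 'r', 'V', '8'(digit), 'f', 't'
Digits found: 1
Result: 1


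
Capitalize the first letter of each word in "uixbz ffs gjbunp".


Input string: 'uixbz ffs gjbunp'
Operation: capitalize first letter of each word
Word transformations: 'uixbz'->'Uixbz', 'ffs'->'Ffs', 'gjbunp'->'Gjbunp'
Result: Uixbz Ffs Gjbunp


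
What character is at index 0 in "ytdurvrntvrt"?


Input string: 'ytdurvrntvrt'
Operation: get character at index 0
Index mapping: s[0]='y'
Result: 'y'


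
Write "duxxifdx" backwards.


Input string: 'duxxifdx'
Operation: reverse character order
Original order: 'd' -> 'u' -> 'x' -> 'x' -> 'i' -> 'f' -> 'd' -> 'x'
Reversed order: 'x' -> 'd' -> 'f' -> 'i' -> 'x' -> 'x' -> 'u' -> 'd'
Result: xdfixxud


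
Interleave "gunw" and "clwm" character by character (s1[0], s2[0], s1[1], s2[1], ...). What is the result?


String 1: 'gunw'
String 2: 'clwm'
Operation: alternate characters
Pairs: 'g'+'c', 'u'+'l', 'n'+'w', 'w'+'m'
Result: gculnwwm


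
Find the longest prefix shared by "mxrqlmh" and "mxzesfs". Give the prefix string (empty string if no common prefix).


String 1: 'mxrqlmh'
String 2: 'mxzesfs'
Compare position by position:
pos 0: 'm' vs 'm' match
pos 1: 'x' vs 'x' match
pos 2: 'r' vs 'z' differ -> stop
Longest common prefix: "mx" (length 2)


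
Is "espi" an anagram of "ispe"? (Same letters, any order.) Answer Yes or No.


String 1: 'ispe' -> sorted: 'eips'
String 2: 'espi' -> sorted: 'eips'
Compare sorted forms: 'eips' == 'eips'
Anagram: Yes


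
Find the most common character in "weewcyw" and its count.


Input: 'weewcyw'
Operation: tally each character
Counts: 'c':1, 'e':2, 'w':3, 'y':1
Maximum: 'w' appears 3 times


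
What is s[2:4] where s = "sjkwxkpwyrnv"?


Input string: 'sjkwxkpwyrnv'
Operation: slice [2:4]
Extract characters: s[2]='k', s[3]='w'
Result: kw


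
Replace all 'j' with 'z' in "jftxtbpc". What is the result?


Input string: 'jftxtbpc'
Operation: replace 'j' with 'z'
Positions of 'j': 0
After replacement: zftxtbpc


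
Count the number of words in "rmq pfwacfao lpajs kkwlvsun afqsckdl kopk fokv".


Input string: 'rmq pfwacfao lpajs kkwlvsun afqsckdl kopk fokv'
Operation: split by spaces
Words found: 'rmq', 'pfwacfao', 'lpajs', 'kkwlvsun', 'afqsckdl', 'kopk', 'fokv'
Word count: 7


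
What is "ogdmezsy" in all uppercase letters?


Input string: 'ogdmezsy'
Operation: convert each letter to uppercase
Mapping: 'o'->'O', 'g'->'G', 'd'->'D', 'm'->'M', 'e'->'E', 'z'->'Z', 's'->'S', 'y'->'Y'
Result: OGDMEZSY


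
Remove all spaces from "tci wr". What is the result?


Input string: 'tci wr'
Operation: remove all spaces
Words: 'tci', 'wr'
Join without spaces: tciwr


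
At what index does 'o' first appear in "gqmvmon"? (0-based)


Input string: 'gqmvmon'
Target: 'o'
Scanning left to right: s[0]='g', s[1]='q', s[2]='m', s[3]='v', s[4]='m', s[5]='o'
First match at index: 5


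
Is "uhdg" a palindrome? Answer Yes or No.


Input string: 'uhdg'
Reversed: 'gdhu'
Compare pairs: s[0]='u' vs s[3]='g' (mismatch), s[1]='h' vs s[2]='d' (mismatch)
Palindrome: No


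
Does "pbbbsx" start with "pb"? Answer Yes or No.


Input string: 'pbbbsx'
Prefix to check: 'pb'
First 2 characters of input: 'pb'
Match: True
Result: Yes


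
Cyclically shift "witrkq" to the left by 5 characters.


Input: 'witrkq', shift = 5
Operation: split at index 5 and swap parts
Front part s[0:5] = 'witrk'
Back part s[5:] = 'q'
Rotated = back + front = 'q' + 'witrk'
Result: qwitrk


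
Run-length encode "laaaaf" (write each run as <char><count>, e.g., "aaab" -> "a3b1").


Input: 'laaaaf'
Operation: identify consecutive runs
Runs: 'l' -> l1, 'aaaa' -> a4, 'f' -> f1
Encoded: l1a4f1


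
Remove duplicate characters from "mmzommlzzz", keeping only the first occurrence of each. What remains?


Input: 'mmzommlzzz'
Operation: keep first occurrence of each character
Scan: s[0]='m' new -> keep; s[1]='m' seen -> skip; s[2]='z' new -> keep; s[3]='o' new -> keep; s[4]='m' seen -> skip; s[5]='m' seen -> skip; s[6]='l' new -> keep; s[7]='z' seen -> skip; s[8]='z' seen -> skip; s[9]='z' seen -> skip
Result: mzol


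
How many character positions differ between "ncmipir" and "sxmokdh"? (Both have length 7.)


String 1: 'ncmipir'
String 2: 'sxmokdh'
Compare each position: pos 0: 'n'!='s', pos 1: 'c'!='x', pos 2: 'm'=='m', pos 3: 'i'!='o', pos 4: 'p'!='k', pos 5: 'i'!='d', pos 6: 'r'!='h'
Differing positions: 6
Hamming distance: 6


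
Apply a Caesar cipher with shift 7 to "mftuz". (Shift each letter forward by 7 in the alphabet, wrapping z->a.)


Input: 'mftuz', shift = 7
Operation: for each letter, (position + 7) mod 26
Mapping: 'm'(12+7=19)->'t', 'f'(5+7=12)->'m', 't'(19+7=26, 26 mod 26=0)->'a', 'u'(20+7=27, 27 mod 26=1)->'b', 'z'(25+7=32, 32 mod 26=6)->'g'
Result: tmabg


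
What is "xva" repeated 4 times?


Input string: 'xva'
Operation: repeat 4 times
Concatenation: 'xva' + 'xva' + 'xva' + 'xva'
Result: xvaxvaxvaxva


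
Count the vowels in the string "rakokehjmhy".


Input string: 'rakokehjmhy'
Operation: count vowels (a, e, i, o, u)
Scan: s[0]='r', s[1]='a' (vowel), s[2]='k', s[3]='o' (vowel), s[4]='k', s[5]='e' (vowel), s[6]='h', s[7]='j', s[8]='m', s[9]='h', s[10]='y'
Vowels found: 3
Result: 3


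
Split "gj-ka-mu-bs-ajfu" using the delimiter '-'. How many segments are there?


Input string: 'gj-ka-mu-bs-ajfu'
Delimiter: '-'
Split result: 'gj', 'ka', 'mu', 'bs', 'ajfu'
Number of parts: 5


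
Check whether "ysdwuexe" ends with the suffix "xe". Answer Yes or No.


Input string: 'ysdwuexe'
Suffix to check: 'xe'
Last 2 characters of input: 'xe'
Match: True
Result: Yes


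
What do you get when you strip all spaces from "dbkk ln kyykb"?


Input string: 'dbkk ln kyykb'
Operation: remove all spaces
Words: 'dbkk', 'ln', 'kyykb'
Join without spaces: dbkklnkyykb


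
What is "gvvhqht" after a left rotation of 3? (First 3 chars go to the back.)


Input: 'gvvhqht', shift = 3
Operation: split at index 3 and swap parts
Front part s[0:3] = 'gvv'
Back part s[3:] = 'hqht'
Rotated = back + front = 'hqht' + 'gvv'
Result: hqhtgvv


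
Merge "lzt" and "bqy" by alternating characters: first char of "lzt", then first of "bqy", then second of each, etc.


String 1: 'lzt'
String 2: 'bqy'
Operation: alternate characters
Pairs: 'l'+'b', 'z'+'q', 't'+'y'
Result: lbzqty


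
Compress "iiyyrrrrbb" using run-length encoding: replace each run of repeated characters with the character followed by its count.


Input: 'iiyyrrrrbb'
Operation: identify consecutive runs
Runs: 'ii' -> i2, 'yy' -> y2, 'rrrr' -> r4, 'bb' -> b2
Encoded: i2y2r4b2


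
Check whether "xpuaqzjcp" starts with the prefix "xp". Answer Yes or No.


Input string: 'xpuaqzjcp'
Prefix to check: 'xp'
First 2 characters of input: 'xp'
Match: True
Result: Yes


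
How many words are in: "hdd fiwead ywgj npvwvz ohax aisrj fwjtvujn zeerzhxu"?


Input string: 'hdd fiwead ywgj npvwvz ohax aisrj fwjtvujn zeerzhxu'
Operation: split by spaces
Words found: 'hdd', 'fiwead', 'ywgj', 'npvwvz', 'ohax', 'aisrj', 'fwjtvujn', 'zeerzhxu'
Word count: 8


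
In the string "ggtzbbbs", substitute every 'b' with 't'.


Input string: 'ggtzbbbs'
Operation: replace 'b' with 't'
Positions of 'b': 4, 5, 6
After replacement: ggtzttts


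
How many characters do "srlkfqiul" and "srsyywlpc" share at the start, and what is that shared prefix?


String 1: 'srlkfqiul'
String 2: 'srsyywlpc'
Compare position by position:
pos 0: 's' vs 's' match
pos 1: 'r' vs 'r' match
pos 2: 'l' vs 's' differ -> stop
Longest common prefix: "sr" (length 2)


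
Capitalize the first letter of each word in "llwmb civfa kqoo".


Input string: 'llwmb civfa kqoo'
Operation: capitalize first letter of each word
Word transformations: 'llwmb'->'Llwmb', 'civfa'->'Civfa', 'kqoo'->'Kqoo'
Result: Llwmb Civfa Kqoo


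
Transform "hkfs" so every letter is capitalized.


Input string: 'hkfs'
Operation: convert each letter to uppercase
Mapping: 'h'->'H', 'k'->'K', 'f'->'F', 's'->'S'
Result: HKFS


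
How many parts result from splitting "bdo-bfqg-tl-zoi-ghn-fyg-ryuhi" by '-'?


Input string: 'bdo-bfqg-tl-zoi-ghn-fyg-ryuhi'
Delimiter: '-'
Split result: 'bdo', 'bfqg', 'tl', 'zoi', 'ghn', 'fyg', 'ryuhi'
Number of parts: 7


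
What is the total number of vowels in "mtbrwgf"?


Input string: 'mtbrwgf'
Operation: count vowels (a, e, i, o, u)
Scan: s[0]='m', s[1]='t', s[2]='b', s[3]='r', s[4]='w', s[5]='g', s[6]='f'
Vowels found: 0
Result: 0


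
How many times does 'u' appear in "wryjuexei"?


Input string: 'wryjuexei'
Target character: 'u'
Scan each position: s[4]='u'
Matches found at indices: 4
Total: 1


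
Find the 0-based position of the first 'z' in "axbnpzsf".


Input string: 'axbnpzsf'
Target: 'z'
Scanning left to right: s[0]='a', s[1]='x', s[2]='b', s[3]='n', s[4]='p', s[5]='z'
First match at index: 5


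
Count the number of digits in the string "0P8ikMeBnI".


Input string: '0P8ikMeBnI'
Operation: count digit characters (0-9)
Scan: '0'(digit), 'P', '8'(digit), 'i', 'k', 'M', 'e', 'B', 'n', 'I'
Digits found: 2
Result: 2


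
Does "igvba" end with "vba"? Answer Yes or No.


Input string: 'igvba'
Suffix to check: 'vba'
Last 3 characters of input: 'vba'
Match: True
Result: Yes


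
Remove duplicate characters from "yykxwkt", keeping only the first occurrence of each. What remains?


Input: 'yykxwkt'
Operation: keep first occurrence of each character
Scan: s[0]='y' new -> keep; s[1]='y' seen -> skip; s[2]='k' new -> keep; s[3]='x' new -> keep; s[4]='w' new -> keep; s[5]='k' seen -> skip; s[6]='t' new -> keep
Result: ykxwt


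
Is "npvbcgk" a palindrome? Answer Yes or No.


Input string: 'npvbcgk'
Reversed: 'kgcbvpn'
Compare pairs: s[0]='n' vs s[6]='k' (mismatch), s[1]='p' vs s[5]='g' (mismatch), s[2]='v' vs s[4]='c' (mismatch)
Palindrome: No


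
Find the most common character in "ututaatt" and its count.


Input: 'ututaatt'
Operation: tally each character
Counts: 'a':2, 't':4, 'u':2
Maximum: 't' appears 4 times


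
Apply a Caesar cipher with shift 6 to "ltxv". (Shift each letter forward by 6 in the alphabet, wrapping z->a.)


Input: 'ltxv', shift = 6
Operation: for each letter, (position + 6) mod 26
Mapping: 'l'(11+6=17)->'r', 't'(19+6=25)->'z', 'x'(23+6=29, 29 mod 26=3)->'d', 'v'(21+6=27, 27 mod 26=1)->'b'
Result: rzdb


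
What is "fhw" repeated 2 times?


Input string: 'fhw'
Operation: repeat 2 times
Concatenation: 'fhw' + 'fhw'
Result: fhwfhw


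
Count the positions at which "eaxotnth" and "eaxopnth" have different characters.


String 1: 'eaxotnth'
String 2: 'eaxopnth'
Compare each position: pos 0: 'e'=='e', pos 1: 'a'=='a', pos 2: 'x'=='x', pos 3: 'o'=='o', pos 4: 't'!='p', pos 5: 'n'=='n', pos 6: 't'=='t', pos 7: 'h'=='h'
Differing positions: 1
Hamming distance: 1


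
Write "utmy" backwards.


Input string: 'utmy'
Operation: reverse character order
Original order: 'u' -> 't' -> 'm' -> 'y'
Reversed order: 'y' -> 'm' -> 't' -> 'u'
Result: ymtu


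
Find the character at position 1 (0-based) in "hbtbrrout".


Input string: 'hbtbrrout'
Operation: get character at index 1
Index mapping: s[0]='h', s[1]='b'
Result: 'b'


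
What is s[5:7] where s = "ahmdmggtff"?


Input string: 'ahmdmggtff'
Operation: slice [5:7]
Extract characters: s[5]='g', s[6]='g'
Result: gg


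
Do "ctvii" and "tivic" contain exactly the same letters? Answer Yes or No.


String 1: 'ctvii' -> sorted: 'ciitv'
String 2: 'tivic' -> sorted: 'ciitv'
Compare sorted forms: 'ciitv' == 'ciitv'
Anagram: Yes


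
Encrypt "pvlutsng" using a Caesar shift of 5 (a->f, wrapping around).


Input: 'pvlutsng', shift = 5
Operation: for each letter, (position + 5) mod 26
Mapping: 'p'(15+5=20)->'u', 'v'(21+5=26, 26 mod 26=0)->'a', 'l'(11+5=16)->'q', 'u'(20+5=25)->'z', 't'(19+5=24)->'y', 's'(18+5=23)->'x', 'n'(13+5=18)->'s', 'g'(6+5=11)->'l'
Result: uaqzyxsl


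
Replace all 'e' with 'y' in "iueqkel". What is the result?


Input string: 'iueqkel'
Operation: replace 'e' with 'y'
Positions of 'e': 2, 5
After replacement: iuyqkyl


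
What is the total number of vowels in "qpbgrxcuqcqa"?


Input string: 'qpbgrxcuqcqa'
Operation: count vowels (a, e, i, o, u)
Scan: s[0]='q', s[1]='p', s[2]='b', s[3]='g', s[4]='r', s[5]='x', s[6]='c', s[7]='u' (vowel), s[8]='q', s[9]='c', s[10]='q', s[11]='a' (vowel)
Vowels found: 2
Result: 2


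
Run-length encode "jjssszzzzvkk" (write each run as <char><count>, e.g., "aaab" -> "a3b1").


Input: 'jjssszzzzvkk'
Operation: identify consecutive runs
Runs: 'jj' -> j2, 'sss' -> s3, 'zzzz' -> z4, 'v' -> v1, 'kk' -> k2
Encoded: j2s3z4v1k2


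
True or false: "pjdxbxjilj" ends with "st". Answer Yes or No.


Input string: 'pjdxbxjilj'
Suffix to check: 'st'
Last 2 characters of input: 'lj'
Match: False
Result: No


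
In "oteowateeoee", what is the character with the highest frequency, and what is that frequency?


Input: 'oteowateeoee'
Operation: tally each character
Counts: 'a':1, 'e':5, 'o':3, 't':2, 'w':1
Maximum: 'e' appears 5 times


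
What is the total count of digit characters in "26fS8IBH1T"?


Input string: '26fS8IBH1T'
Operation: count digit characters (0-9)
Scan: '2'(digit), '6'(digit), 'f', 'S', '8'(digit), 'I', 'B', 'H', '1'(digit), 'T'
Digits found: 4
Result: 4


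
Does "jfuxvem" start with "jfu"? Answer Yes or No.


Input string: 'jfuxvem'
Prefix to check: 'jfu'
First 3 characters of input: 'jfu'
Match: True
Result: Yes


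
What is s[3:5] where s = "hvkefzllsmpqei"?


Input string: 'hvkefzllsmpqei'
Operation: slice [3:5]
Extract characters: s[3]='e', s[4]='f'
Result: ef


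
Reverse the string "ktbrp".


Input string: 'ktbrp'
Operation: reverse character order
Original order: 'k' -> 't' -> 'b' -> 'r' -> 'p'
Reversed order: 'p' -> 'r' -> 'b' -> 't' -> 'k'
Result: prbtk


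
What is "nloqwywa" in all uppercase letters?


Input string: 'nloqwywa'
Operation: convert each letter to uppercase
Mapping: 'n'->'N', 'l'->'L', 'o'->'O', 'q'->'Q', 'w'->'W', 'y'->'Y', 'w'->'W', 'a'->'A'
Result: NLOQWYWA


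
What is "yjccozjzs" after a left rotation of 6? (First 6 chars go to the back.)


Input: 'yjccozjzs', shift = 6
Operation: split at index 6 and swap parts
Front part s[0:6] = 'yjccoz'
Back part s[6:] = 'jzs'
Rotated = back + front = 'jzs' + 'yjccoz'
Result: jzsyjccoz


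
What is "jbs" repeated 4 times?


Input string: 'jbs'
Operation: repeat 4 times
Concatenation: 'jbs' + 'jbs' + 'jbs' + 'jbs'
Result: jbsjbsjbsjbs


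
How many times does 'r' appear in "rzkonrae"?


Input string: 'rzkonrae'
Target character: 'r'
Scan each position: s[0]='r', s[5]='r'
Matches found at indices: 0, 5
Total: 2


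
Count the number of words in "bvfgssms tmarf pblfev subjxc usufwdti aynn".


Input string: 'bvfgssms tmarf pblfev subjxc usufwdti aynn'
Operation: split by spaces
Words found: 'bvfgssms', 'tmarf', 'pblfev', 'subjxc', 'usufwdti', 'aynn'
Word count: 6
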